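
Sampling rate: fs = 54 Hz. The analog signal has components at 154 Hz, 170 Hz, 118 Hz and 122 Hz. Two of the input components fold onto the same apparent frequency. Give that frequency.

fs/2 = 27 Hz.
154 Hz mod fs = 46 Hz.
46 Hz > fs/2 = 27 Hz, folds to fs − 46 Hz = 8 Hz.
170 Hz mod fs = 8 Hz.
8 Hz ≤ fs/2 = 27 Hz, appears at 8 Hz.
118 Hz mod fs = 10 Hz.
10 Hz ≤ fs/2 = 27 Hz, appears at 10 Hz.
122 Hz mod fs = 14 Hz.
14 Hz ≤ fs/2 = 27 Hz, appears at 14 Hz.
154 Hz and 170 Hz both map to 8 Hz.

8 Hz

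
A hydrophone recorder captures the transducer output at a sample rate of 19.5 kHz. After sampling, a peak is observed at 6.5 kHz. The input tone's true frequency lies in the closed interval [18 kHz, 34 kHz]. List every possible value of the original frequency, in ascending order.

26 kHz, 32.5 kHz

Frequencies that alias to 6.5 kHz are k·fs ± 6.5 kHz for integer k ≥ 0.
k=0: 6.5 kHz.
k=1: 13 kHz, 26 kHz.
k=2: 32.5 kHz, 45.5 kHz.
k=3: 52 kHz, 65 kHz.
Within [18 kHz, 34 kHz]: 26 kHz, 32.5 kHz.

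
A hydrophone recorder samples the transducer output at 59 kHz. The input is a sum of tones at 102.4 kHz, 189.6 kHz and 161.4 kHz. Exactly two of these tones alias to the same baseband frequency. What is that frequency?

fs/2 = 29.5 kHz.
102.4 kHz mod fs = 43.4 kHz.
43.4 kHz > fs/2 = 29.5 kHz, folds to fs − 43.4 kHz = 15.6 kHz.
189.6 kHz mod fs = 12.6 kHz.
12.6 kHz ≤ fs/2 = 29.5 kHz, appears at 12.6 kHz.
161.4 kHz mod fs = 43.4 kHz.
43.4 kHz > fs/2 = 29.5 kHz, folds to fs − 43.4 kHz = 15.6 kHz.
102.4 kHz and 161.4 kHz both map to 15.6 kHz.

15.6 kHz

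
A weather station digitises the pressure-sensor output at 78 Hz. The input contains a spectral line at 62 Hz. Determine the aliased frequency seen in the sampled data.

62 Hz > fs/2 = 39 Hz, folds to fs − 62 Hz = 16 Hz.

16 Hz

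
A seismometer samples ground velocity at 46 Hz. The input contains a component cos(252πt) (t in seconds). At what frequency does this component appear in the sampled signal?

ω = 252π rad/s → f = ω/(2π) = 126 Hz.
126 Hz mod fs = 34 Hz.
34 Hz > fs/2 = 23 Hz, folds to fs − 34 Hz = 12 Hz.

12 Hz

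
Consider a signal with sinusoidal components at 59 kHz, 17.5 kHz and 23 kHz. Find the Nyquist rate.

118 kHz

Highest-frequency component: 59 kHz.
Nyquist rate = 2 × 59 kHz = 118 kHz.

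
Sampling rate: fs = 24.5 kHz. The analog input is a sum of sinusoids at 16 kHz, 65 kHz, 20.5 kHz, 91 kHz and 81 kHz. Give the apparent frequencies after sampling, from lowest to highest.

fs/2 = 12.25 kHz.
16 kHz > fs/2 = 12.25 kHz, folds to fs − 16 kHz = 8.5 kHz.
65 kHz mod fs = 16 kHz.
16 kHz > fs/2 = 12.25 kHz, folds to fs − 16 kHz = 8.5 kHz.
20.5 kHz > fs/2 = 12.25 kHz, folds to fs − 20.5 kHz = 4 kHz.
91 kHz mod fs = 17.5 kHz.
17.5 kHz > fs/2 = 12.25 kHz, folds to fs − 17.5 kHz = 7 kHz.
81 kHz mod fs = 7.5 kHz.
7.5 kHz ≤ fs/2 = 12.25 kHz, appears at 7.5 kHz.
Distinct values: {4 kHz, 7 kHz, 7.5 kHz, 8.5 kHz}.

4 kHz, 7 kHz, 7.5 kHz, 8.5 kHz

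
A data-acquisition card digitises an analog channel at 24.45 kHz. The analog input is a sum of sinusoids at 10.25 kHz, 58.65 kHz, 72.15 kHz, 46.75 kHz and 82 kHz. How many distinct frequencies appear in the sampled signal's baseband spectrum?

5

fs/2 = 12.225 kHz.
10.25 kHz ≤ fs/2 = 12.225 kHz, passes unchanged.
58.65 kHz mod fs = 9.75 kHz.
9.75 kHz ≤ fs/2 = 12.225 kHz, appears at 9.75 kHz.
72.15 kHz mod fs = 23.25 kHz.
23.25 kHz > fs/2 = 12.225 kHz, folds to fs − 23.25 kHz = 1.2 kHz.
46.75 kHz mod fs = 22.3 kHz.
22.3 kHz > fs/2 = 12.225 kHz, folds to fs − 22.3 kHz = 2.15 kHz.
82 kHz mod fs = 8.65 kHz.
8.65 kHz ≤ fs/2 = 12.225 kHz, appears at 8.65 kHz.
Distinct values: {1.2 kHz, 2.15 kHz, 8.65 kHz, 9.75 kHz, 10.25 kHz} → 5.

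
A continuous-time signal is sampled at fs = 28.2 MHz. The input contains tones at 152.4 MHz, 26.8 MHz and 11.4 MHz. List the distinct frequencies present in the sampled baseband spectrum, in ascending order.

1.4 MHz, 11.4 MHz

fs/2 = 14.1 MHz.
152.4 MHz mod fs = 11.4 MHz.
11.4 MHz ≤ fs/2 = 14.1 MHz, appears at 11.4 MHz.
26.8 MHz > fs/2 = 14.1 MHz, folds to fs − 26.8 MHz = 1.4 MHz.
11.4 MHz ≤ fs/2 = 14.1 MHz, passes unchanged.
Distinct values: {1.4 MHz, 11.4 MHz}.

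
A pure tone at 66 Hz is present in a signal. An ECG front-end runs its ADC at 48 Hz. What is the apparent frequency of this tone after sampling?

66 Hz mod fs = 18 Hz.
18 Hz ≤ fs/2 = 24 Hz, appears at 18 Hz.

18 Hz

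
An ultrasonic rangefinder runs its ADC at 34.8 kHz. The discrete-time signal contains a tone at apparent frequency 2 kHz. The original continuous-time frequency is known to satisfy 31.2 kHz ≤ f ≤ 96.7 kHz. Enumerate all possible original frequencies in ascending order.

32.8 kHz, 36.8 kHz, 67.6 kHz, 71.6 kHz

Frequencies that alias to 2 kHz are k·fs ± 2 kHz for integer k ≥ 0.
k=0: 2 kHz.
k=1: 32.8 kHz, 36.8 kHz.
k=2: 67.6 kHz, 71.6 kHz.
k=3: 102.4 kHz, 106.4 kHz.
Within [31.2 kHz, 96.7 kHz]: 32.8 kHz, 36.8 kHz, 67.6 kHz, 71.6 kHz.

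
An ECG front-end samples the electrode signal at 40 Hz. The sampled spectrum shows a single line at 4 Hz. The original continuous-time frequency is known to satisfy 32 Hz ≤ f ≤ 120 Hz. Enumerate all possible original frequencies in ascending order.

36 Hz, 44 Hz, 76 Hz, 84 Hz, 116 Hz

Frequencies that alias to 4 Hz are k·fs ± 4 Hz for integer k ≥ 0.
k=0: 4 Hz.
k=1: 36 Hz, 44 Hz.
k=2: 76 Hz, 84 Hz.
k=3: 116 Hz, 124 Hz.
k=4: 156 Hz, 164 Hz.
Within [32 Hz, 120 Hz]: 36 Hz, 44 Hz, 76 Hz, 84 Hz, 116 Hz.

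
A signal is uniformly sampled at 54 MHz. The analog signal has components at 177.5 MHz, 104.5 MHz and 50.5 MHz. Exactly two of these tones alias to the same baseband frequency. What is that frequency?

fs/2 = 27 MHz.
177.5 MHz mod fs = 15.5 MHz.
15.5 MHz ≤ fs/2 = 27 MHz, appears at 15.5 MHz.
104.5 MHz mod fs = 50.5 MHz.
50.5 MHz > fs/2 = 27 MHz, folds to fs − 50.5 MHz = 3.5 MHz.
50.5 MHz > fs/2 = 27 MHz, folds to fs − 50.5 MHz = 3.5 MHz.
50.5 MHz and 104.5 MHz both map to 3.5 MHz.

3.5 MHz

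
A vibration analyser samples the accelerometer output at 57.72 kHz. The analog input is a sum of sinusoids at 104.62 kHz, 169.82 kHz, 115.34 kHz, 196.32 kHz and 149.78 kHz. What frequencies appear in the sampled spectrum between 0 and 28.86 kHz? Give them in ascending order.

fs/2 = 28.86 kHz.
104.62 kHz mod fs = 46.9 kHz.
46.9 kHz > fs/2 = 28.86 kHz, folds to fs − 46.9 kHz = 10.82 kHz.
169.82 kHz mod fs = 54.38 kHz.
54.38 kHz > fs/2 = 28.86 kHz, folds to fs − 54.38 kHz = 3.34 kHz.
115.34 kHz mod fs = 57.62 kHz.
57.62 kHz > fs/2 = 28.86 kHz, folds to fs − 57.62 kHz = 0.1 kHz.
196.32 kHz mod fs = 23.16 kHz.
23.16 kHz ≤ fs/2 = 28.86 kHz, appears at 23.16 kHz.
149.78 kHz mod fs = 34.34 kHz.
34.34 kHz > fs/2 = 28.86 kHz, folds to fs − 34.34 kHz = 23.38 kHz.
Distinct values: {0.1 kHz, 3.34 kHz, 10.82 kHz, 23.16 kHz, 23.38 kHz}.

0.1 kHz, 3.34 kHz, 10.82 kHz, 23.16 kHz, 23.38 kHz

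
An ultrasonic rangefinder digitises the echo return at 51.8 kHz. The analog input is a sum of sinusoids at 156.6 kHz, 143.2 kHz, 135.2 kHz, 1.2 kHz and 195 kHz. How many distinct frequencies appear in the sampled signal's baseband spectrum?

3

fs/2 = 25.9 kHz.
156.6 kHz mod fs = 1.2 kHz.
1.2 kHz ≤ fs/2 = 25.9 kHz, appears at 1.2 kHz.
143.2 kHz mod fs = 39.6 kHz.
39.6 kHz > fs/2 = 25.9 kHz, folds to fs − 39.6 kHz = 12.2 kHz.
135.2 kHz mod fs = 31.6 kHz.
31.6 kHz > fs/2 = 25.9 kHz, folds to fs − 31.6 kHz = 20.2 kHz.
1.2 kHz ≤ fs/2 = 25.9 kHz, passes unchanged.
195 kHz mod fs = 39.6 kHz.
39.6 kHz > fs/2 = 25.9 kHz, folds to fs − 39.6 kHz = 12.2 kHz.
Distinct values: {1.2 kHz, 12.2 kHz, 20.2 kHz} → 3.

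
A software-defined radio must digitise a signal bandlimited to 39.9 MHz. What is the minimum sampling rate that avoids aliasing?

79.8 MHz

Nyquist rate = 2 × 39.9 MHz = 79.8 MHz.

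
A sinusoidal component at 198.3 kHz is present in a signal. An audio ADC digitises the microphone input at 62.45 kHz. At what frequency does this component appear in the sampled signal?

10.95 kHz

198.3 kHz mod fs = 10.95 kHz.
10.95 kHz ≤ fs/2 = 31.225 kHz, appears at 10.95 kHz.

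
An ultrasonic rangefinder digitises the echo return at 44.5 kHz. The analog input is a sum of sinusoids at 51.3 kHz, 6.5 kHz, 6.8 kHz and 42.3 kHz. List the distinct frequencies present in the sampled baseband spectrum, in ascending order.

2.2 kHz, 6.5 kHz, 6.8 kHz

fs/2 = 22.25 kHz.
51.3 kHz mod fs = 6.8 kHz.
6.8 kHz ≤ fs/2 = 22.25 kHz, appears at 6.8 kHz.
6.5 kHz ≤ fs/2 = 22.25 kHz, passes unchanged.
6.8 kHz ≤ fs/2 = 22.25 kHz, passes unchanged.
42.3 kHz > fs/2 = 22.25 kHz, folds to fs − 42.3 kHz = 2.2 kHz.
Distinct values: {2.2 kHz, 6.5 kHz, 6.8 kHz}.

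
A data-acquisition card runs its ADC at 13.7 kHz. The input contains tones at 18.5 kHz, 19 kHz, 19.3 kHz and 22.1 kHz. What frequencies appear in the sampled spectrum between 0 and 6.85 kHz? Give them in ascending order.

4.8 kHz, 5.3 kHz, 5.6 kHz

fs/2 = 6.85 kHz.
18.5 kHz mod fs = 4.8 kHz.
4.8 kHz ≤ fs/2 = 6.85 kHz, appears at 4.8 kHz.
19 kHz mod fs = 5.3 kHz.
5.3 kHz ≤ fs/2 = 6.85 kHz, appears at 5.3 kHz.
19.3 kHz mod fs = 5.6 kHz.
5.6 kHz ≤ fs/2 = 6.85 kHz, appears at 5.6 kHz.
22.1 kHz mod fs = 8.4 kHz.
8.4 kHz > fs/2 = 6.85 kHz, folds to fs − 8.4 kHz = 5.3 kHz.
Distinct values: {4.8 kHz, 5.3 kHz, 5.6 kHz}.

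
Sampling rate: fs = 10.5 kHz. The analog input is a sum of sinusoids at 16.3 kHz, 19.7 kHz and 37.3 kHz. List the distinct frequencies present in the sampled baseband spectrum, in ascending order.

fs/2 = 5.25 kHz.
16.3 kHz mod fs = 5.8 kHz.
5.8 kHz > fs/2 = 5.25 kHz, folds to fs − 5.8 kHz = 4.7 kHz.
19.7 kHz mod fs = 9.2 kHz.
9.2 kHz > fs/2 = 5.25 kHz, folds to fs − 9.2 kHz = 1.3 kHz.
37.3 kHz mod fs = 5.8 kHz.
5.8 kHz > fs/2 = 5.25 kHz, folds to fs − 5.8 kHz = 4.7 kHz.
Distinct values: {1.3 kHz, 4.7 kHz}.

1.3 kHz, 4.7 kHz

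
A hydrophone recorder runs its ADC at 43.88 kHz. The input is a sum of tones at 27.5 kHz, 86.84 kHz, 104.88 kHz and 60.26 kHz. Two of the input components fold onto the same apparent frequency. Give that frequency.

fs/2 = 21.94 kHz.
27.5 kHz > fs/2 = 21.94 kHz, folds to fs − 27.5 kHz = 16.38 kHz.
86.84 kHz mod fs = 42.96 kHz.
42.96 kHz > fs/2 = 21.94 kHz, folds to fs − 42.96 kHz = 0.92 kHz.
104.88 kHz mod fs = 17.12 kHz.
17.12 kHz ≤ fs/2 = 21.94 kHz, appears at 17.12 kHz.
60.26 kHz mod fs = 16.38 kHz.
16.38 kHz ≤ fs/2 = 21.94 kHz, appears at 16.38 kHz.
27.5 kHz and 60.26 kHz both map to 16.38 kHz.

16.38 kHz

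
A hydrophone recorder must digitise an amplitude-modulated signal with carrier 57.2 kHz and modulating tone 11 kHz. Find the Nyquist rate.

AM sidebands sit at fc ± fm = 46.2 kHz and 68.2 kHz.
Highest-frequency component: 68.2 kHz.
Nyquist rate = 2 × 68.2 kHz = 136.4 kHz.

136.4 kHz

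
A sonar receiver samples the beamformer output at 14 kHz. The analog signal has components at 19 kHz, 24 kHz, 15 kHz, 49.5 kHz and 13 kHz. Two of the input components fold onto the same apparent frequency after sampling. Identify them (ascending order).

fs/2 = 7 kHz.
19 kHz mod fs = 5 kHz.
5 kHz ≤ fs/2 = 7 kHz, appears at 5 kHz.
24 kHz mod fs = 10 kHz.
10 kHz > fs/2 = 7 kHz, folds to fs − 10 kHz = 4 kHz.
15 kHz mod fs = 1 kHz.
1 kHz ≤ fs/2 = 7 kHz, appears at 1 kHz.
49.5 kHz mod fs = 7.5 kHz.
7.5 kHz > fs/2 = 7 kHz, folds to fs − 7.5 kHz = 6.5 kHz.
13 kHz > fs/2 = 7 kHz, folds to fs − 13 kHz = 1 kHz.
13 kHz and 15 kHz both map to 1 kHz.

13 kHz, 15 kHz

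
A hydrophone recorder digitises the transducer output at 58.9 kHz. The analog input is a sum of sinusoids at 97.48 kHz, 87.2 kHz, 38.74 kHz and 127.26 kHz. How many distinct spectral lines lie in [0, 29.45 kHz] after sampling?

fs/2 = 29.45 kHz.
97.48 kHz mod fs = 38.58 kHz.
38.58 kHz > fs/2 = 29.45 kHz, folds to fs − 38.58 kHz = 20.32 kHz.
87.2 kHz mod fs = 28.3 kHz.
28.3 kHz ≤ fs/2 = 29.45 kHz, appears at 28.3 kHz.
38.74 kHz > fs/2 = 29.45 kHz, folds to fs − 38.74 kHz = 20.16 kHz.
127.26 kHz mod fs = 9.46 kHz.
9.46 kHz ≤ fs/2 = 29.45 kHz, appears at 9.46 kHz.
Distinct values: {9.46 kHz, 20.16 kHz, 20.32 kHz, 28.3 kHz} → 4.

4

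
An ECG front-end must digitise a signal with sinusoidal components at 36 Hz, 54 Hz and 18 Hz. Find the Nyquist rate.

108 Hz

Highest-frequency component: 54 Hz.
Nyquist rate = 2 × 54 Hz = 108 Hz.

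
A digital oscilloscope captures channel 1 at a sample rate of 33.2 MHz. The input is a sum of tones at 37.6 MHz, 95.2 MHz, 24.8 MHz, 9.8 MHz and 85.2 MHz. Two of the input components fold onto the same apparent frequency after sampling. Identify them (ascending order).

37.6 MHz, 95.2 MHz

fs/2 = 16.6 MHz.
37.6 MHz mod fs = 4.4 MHz.
4.4 MHz ≤ fs/2 = 16.6 MHz, appears at 4.4 MHz.
95.2 MHz mod fs = 28.8 MHz.
28.8 MHz > fs/2 = 16.6 MHz, folds to fs − 28.8 MHz = 4.4 MHz.
24.8 MHz > fs/2 = 16.6 MHz, folds to fs − 24.8 MHz = 8.4 MHz.
9.8 MHz ≤ fs/2 = 16.6 MHz, passes unchanged.
85.2 MHz mod fs = 18.8 MHz.
18.8 MHz > fs/2 = 16.6 MHz, folds to fs − 18.8 MHz = 14.4 MHz.
37.6 MHz and 95.2 MHz both map to 4.4 MHz.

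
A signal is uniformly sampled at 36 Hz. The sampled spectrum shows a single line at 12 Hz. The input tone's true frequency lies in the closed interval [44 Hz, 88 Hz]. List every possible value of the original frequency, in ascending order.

Frequencies that alias to 12 Hz are k·fs ± 12 Hz for integer k ≥ 0.
k=0: 12 Hz.
k=1: 24 Hz, 48 Hz.
k=2: 60 Hz, 84 Hz.
k=3: 96 Hz, 120 Hz.
Within [44 Hz, 88 Hz]: 48 Hz, 60 Hz, 84 Hz.

48 Hz, 60 Hz, 84 Hz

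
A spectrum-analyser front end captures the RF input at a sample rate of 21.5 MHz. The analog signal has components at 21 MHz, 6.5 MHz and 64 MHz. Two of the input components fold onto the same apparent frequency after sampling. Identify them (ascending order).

fs/2 = 10.75 MHz.
21 MHz > fs/2 = 10.75 MHz, folds to fs − 21 MHz = 0.5 MHz.
6.5 MHz ≤ fs/2 = 10.75 MHz, passes unchanged.
64 MHz mod fs = 21 MHz.
21 MHz > fs/2 = 10.75 MHz, folds to fs − 21 MHz = 0.5 MHz.
21 MHz and 64 MHz both map to 0.5 MHz.

21 MHz, 64 MHz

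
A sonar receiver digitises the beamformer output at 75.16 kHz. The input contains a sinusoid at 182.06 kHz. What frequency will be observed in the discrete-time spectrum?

31.74 kHz

182.06 kHz mod fs = 31.74 kHz.
31.74 kHz ≤ fs/2 = 37.58 kHz, appears at 31.74 kHz.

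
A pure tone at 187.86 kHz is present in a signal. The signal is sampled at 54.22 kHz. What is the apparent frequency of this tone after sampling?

187.86 kHz mod fs = 25.2 kHz.
25.2 kHz ≤ fs/2 = 27.11 kHz, appears at 25.2 kHz.

25.2 kHz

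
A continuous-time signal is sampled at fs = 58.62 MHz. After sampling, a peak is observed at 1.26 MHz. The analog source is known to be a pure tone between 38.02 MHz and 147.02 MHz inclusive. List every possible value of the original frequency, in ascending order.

Frequencies that alias to 1.26 MHz are k·fs ± 1.26 MHz for integer k ≥ 0.
k=0: 1.26 MHz.
k=1: 57.36 MHz, 59.88 MHz.
k=2: 115.98 MHz, 118.5 MHz.
k=3: 174.6 MHz, 177.12 MHz.
Within [38.02 MHz, 147.02 MHz]: 57.36 MHz, 59.88 MHz, 115.98 MHz, 118.5 MHz.

57.36 MHz, 59.88 MHz, 115.98 MHz, 118.5 MHz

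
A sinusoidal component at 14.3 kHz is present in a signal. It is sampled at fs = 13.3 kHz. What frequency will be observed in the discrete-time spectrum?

1 kHz

14.3 kHz mod fs = 1 kHz.
1 kHz ≤ fs/2 = 6.65 kHz, appears at 1 kHz.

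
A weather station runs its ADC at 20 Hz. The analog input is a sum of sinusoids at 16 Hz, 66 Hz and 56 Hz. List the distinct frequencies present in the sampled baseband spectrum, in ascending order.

fs/2 = 10 Hz.
16 Hz > fs/2 = 10 Hz, folds to fs − 16 Hz = 4 Hz.
66 Hz mod fs = 6 Hz.
6 Hz ≤ fs/2 = 10 Hz, appears at 6 Hz.
56 Hz mod fs = 16 Hz.
16 Hz > fs/2 = 10 Hz, folds to fs − 16 Hz = 4 Hz.
Distinct values: {4 Hz, 6 Hz}.

4 Hz, 6 Hz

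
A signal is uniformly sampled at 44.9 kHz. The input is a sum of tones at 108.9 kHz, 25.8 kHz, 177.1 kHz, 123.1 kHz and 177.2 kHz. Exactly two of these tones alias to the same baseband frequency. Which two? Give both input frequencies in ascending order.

25.8 kHz, 108.9 kHz

fs/2 = 22.45 kHz.
108.9 kHz mod fs = 19.1 kHz.
19.1 kHz ≤ fs/2 = 22.45 kHz, appears at 19.1 kHz.
25.8 kHz > fs/2 = 22.45 kHz, folds to fs − 25.8 kHz = 19.1 kHz.
177.1 kHz mod fs = 42.4 kHz.
42.4 kHz > fs/2 = 22.45 kHz, folds to fs − 42.4 kHz = 2.5 kHz.
123.1 kHz mod fs = 33.3 kHz.
33.3 kHz > fs/2 = 22.45 kHz, folds to fs − 33.3 kHz = 11.6 kHz.
177.2 kHz mod fs = 42.5 kHz.
42.5 kHz > fs/2 = 22.45 kHz, folds to fs − 42.5 kHz = 2.4 kHz.
25.8 kHz and 108.9 kHz both map to 19.1 kHz.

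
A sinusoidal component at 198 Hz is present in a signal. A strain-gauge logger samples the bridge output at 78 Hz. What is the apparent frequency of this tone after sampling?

36 Hz

198 Hz mod fs = 42 Hz.
42 Hz > fs/2 = 39 Hz, folds to fs − 42 Hz = 36 Hz.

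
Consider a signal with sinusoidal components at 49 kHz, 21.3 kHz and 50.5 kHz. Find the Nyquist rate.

101 kHz

Highest-frequency component: 50.5 kHz.
Nyquist rate = 2 × 50.5 kHz = 101 kHz.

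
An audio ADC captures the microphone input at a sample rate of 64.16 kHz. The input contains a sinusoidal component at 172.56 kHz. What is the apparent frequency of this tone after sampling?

172.56 kHz mod fs = 44.24 kHz.
44.24 kHz > fs/2 = 32.08 kHz, folds to fs − 44.24 kHz = 19.92 kHz.

19.92 kHz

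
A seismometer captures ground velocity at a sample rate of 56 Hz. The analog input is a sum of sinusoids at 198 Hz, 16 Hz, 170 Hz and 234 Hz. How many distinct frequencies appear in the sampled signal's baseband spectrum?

4

fs/2 = 28 Hz.
198 Hz mod fs = 30 Hz.
30 Hz > fs/2 = 28 Hz, folds to fs − 30 Hz = 26 Hz.
16 Hz ≤ fs/2 = 28 Hz, passes unchanged.
170 Hz mod fs = 2 Hz.
2 Hz ≤ fs/2 = 28 Hz, appears at 2 Hz.
234 Hz mod fs = 10 Hz.
10 Hz ≤ fs/2 = 28 Hz, appears at 10 Hz.
Distinct values: {2 Hz, 10 Hz, 16 Hz, 26 Hz} → 4.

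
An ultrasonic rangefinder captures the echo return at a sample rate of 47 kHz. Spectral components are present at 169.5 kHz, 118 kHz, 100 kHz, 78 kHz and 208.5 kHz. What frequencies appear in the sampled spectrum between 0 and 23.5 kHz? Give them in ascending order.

6 kHz, 16 kHz, 18.5 kHz, 20.5 kHz, 23 kHz

fs/2 = 23.5 kHz.
169.5 kHz mod fs = 28.5 kHz.
28.5 kHz > fs/2 = 23.5 kHz, folds to fs − 28.5 kHz = 18.5 kHz.
118 kHz mod fs = 24 kHz.
24 kHz > fs/2 = 23.5 kHz, folds to fs − 24 kHz = 23 kHz.
100 kHz mod fs = 6 kHz.
6 kHz ≤ fs/2 = 23.5 kHz, appears at 6 kHz.
78 kHz mod fs = 31 kHz.
31 kHz > fs/2 = 23.5 kHz, folds to fs − 31 kHz = 16 kHz.
208.5 kHz mod fs = 20.5 kHz.
20.5 kHz ≤ fs/2 = 23.5 kHz, appears at 20.5 kHz.
Distinct values: {6 kHz, 16 kHz, 18.5 kHz, 20.5 kHz, 23 kHz}.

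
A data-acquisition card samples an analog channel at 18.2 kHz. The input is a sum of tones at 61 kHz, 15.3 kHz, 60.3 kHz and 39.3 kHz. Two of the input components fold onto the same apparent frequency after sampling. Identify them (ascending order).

15.3 kHz, 39.3 kHz

fs/2 = 9.1 kHz.
61 kHz mod fs = 6.4 kHz.
6.4 kHz ≤ fs/2 = 9.1 kHz, appears at 6.4 kHz.
15.3 kHz > fs/2 = 9.1 kHz, folds to fs − 15.3 kHz = 2.9 kHz.
60.3 kHz mod fs = 5.7 kHz.
5.7 kHz ≤ fs/2 = 9.1 kHz, appears at 5.7 kHz.
39.3 kHz mod fs = 2.9 kHz.
2.9 kHz ≤ fs/2 = 9.1 kHz, appears at 2.9 kHz.
15.3 kHz and 39.3 kHz both map to 2.9 kHz.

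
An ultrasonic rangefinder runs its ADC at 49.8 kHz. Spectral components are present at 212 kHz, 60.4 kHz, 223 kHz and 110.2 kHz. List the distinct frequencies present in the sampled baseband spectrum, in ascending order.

fs/2 = 24.9 kHz.
212 kHz mod fs = 12.8 kHz.
12.8 kHz ≤ fs/2 = 24.9 kHz, appears at 12.8 kHz.
60.4 kHz mod fs = 10.6 kHz.
10.6 kHz ≤ fs/2 = 24.9 kHz, appears at 10.6 kHz.
223 kHz mod fs = 23.8 kHz.
23.8 kHz ≤ fs/2 = 24.9 kHz, appears at 23.8 kHz.
110.2 kHz mod fs = 10.6 kHz.
10.6 kHz ≤ fs/2 = 24.9 kHz, appears at 10.6 kHz.
Distinct values: {10.6 kHz, 12.8 kHz, 23.8 kHz}.

10.6 kHz, 12.8 kHz, 23.8 kHz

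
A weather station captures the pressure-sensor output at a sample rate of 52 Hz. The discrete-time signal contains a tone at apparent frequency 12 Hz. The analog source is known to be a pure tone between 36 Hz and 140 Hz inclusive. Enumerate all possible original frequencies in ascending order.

40 Hz, 64 Hz, 92 Hz, 116 Hz

Frequencies that alias to 12 Hz are k·fs ± 12 Hz for integer k ≥ 0.
k=0: 12 Hz.
k=1: 40 Hz, 64 Hz.
k=2: 92 Hz, 116 Hz.
k=3: 144 Hz, 168 Hz.
Within [36 Hz, 140 Hz]: 40 Hz, 64 Hz, 92 Hz, 116 Hz.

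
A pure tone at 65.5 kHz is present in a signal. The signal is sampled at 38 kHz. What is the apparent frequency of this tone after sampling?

10.5 kHz

65.5 kHz mod fs = 27.5 kHz.
27.5 kHz > fs/2 = 19 kHz, folds to fs − 27.5 kHz = 10.5 kHz.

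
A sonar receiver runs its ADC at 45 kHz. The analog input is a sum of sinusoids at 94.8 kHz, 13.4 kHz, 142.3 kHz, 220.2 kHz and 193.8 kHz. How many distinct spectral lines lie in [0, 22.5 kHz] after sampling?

4

fs/2 = 22.5 kHz.
94.8 kHz mod fs = 4.8 kHz.
4.8 kHz ≤ fs/2 = 22.5 kHz, appears at 4.8 kHz.
13.4 kHz ≤ fs/2 = 22.5 kHz, passes unchanged.
142.3 kHz mod fs = 7.3 kHz.
7.3 kHz ≤ fs/2 = 22.5 kHz, appears at 7.3 kHz.
220.2 kHz mod fs = 40.2 kHz.
40.2 kHz > fs/2 = 22.5 kHz, folds to fs − 40.2 kHz = 4.8 kHz.
193.8 kHz mod fs = 13.8 kHz.
13.8 kHz ≤ fs/2 = 22.5 kHz, appears at 13.8 kHz.
Distinct values: {4.8 kHz, 7.3 kHz, 13.4 kHz, 13.8 kHz} → 4.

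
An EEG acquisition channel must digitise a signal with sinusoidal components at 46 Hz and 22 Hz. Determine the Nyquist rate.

92 Hz

Highest-frequency component: 46 Hz.
Nyquist rate = 2 × 46 Hz = 92 Hz.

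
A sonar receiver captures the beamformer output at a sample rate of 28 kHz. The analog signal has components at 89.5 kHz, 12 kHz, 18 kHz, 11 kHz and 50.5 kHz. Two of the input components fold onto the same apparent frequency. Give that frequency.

fs/2 = 14 kHz.
89.5 kHz mod fs = 5.5 kHz.
5.5 kHz ≤ fs/2 = 14 kHz, appears at 5.5 kHz.
12 kHz ≤ fs/2 = 14 kHz, passes unchanged.
18 kHz > fs/2 = 14 kHz, folds to fs − 18 kHz = 10 kHz.
11 kHz ≤ fs/2 = 14 kHz, passes unchanged.
50.5 kHz mod fs = 22.5 kHz.
22.5 kHz > fs/2 = 14 kHz, folds to fs − 22.5 kHz = 5.5 kHz.
50.5 kHz and 89.5 kHz both map to 5.5 kHz.

5.5 kHz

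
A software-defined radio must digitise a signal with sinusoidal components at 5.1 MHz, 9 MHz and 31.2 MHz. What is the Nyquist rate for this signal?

Highest-frequency component: 31.2 MHz.
Nyquist rate = 2 × 31.2 MHz = 62.4 MHz.

62.4 MHz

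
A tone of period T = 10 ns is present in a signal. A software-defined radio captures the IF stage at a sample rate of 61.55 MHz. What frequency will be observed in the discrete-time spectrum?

23.1 MHz

T = 10 ns → f = 1/T = 100 MHz.
100 MHz mod fs = 38.45 MHz.
38.45 MHz > fs/2 = 30.775 MHz, folds to fs − 38.45 MHz = 23.1 MHz.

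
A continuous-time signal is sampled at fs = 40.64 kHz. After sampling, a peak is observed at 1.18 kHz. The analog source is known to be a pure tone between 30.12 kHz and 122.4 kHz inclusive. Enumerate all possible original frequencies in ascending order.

Frequencies that alias to 1.18 kHz are k·fs ± 1.18 kHz for integer k ≥ 0.
k=0: 1.18 kHz.
k=1: 39.46 kHz, 41.82 kHz.
k=2: 80.1 kHz, 82.46 kHz.
k=3: 120.74 kHz, 123.1 kHz.
k=4: 161.38 kHz, 163.74 kHz.
Within [30.12 kHz, 122.4 kHz]: 39.46 kHz, 41.82 kHz, 80.1 kHz, 82.46 kHz, 120.74 kHz.

39.46 kHz, 41.82 kHz, 80.1 kHz, 82.46 kHz, 120.74 kHz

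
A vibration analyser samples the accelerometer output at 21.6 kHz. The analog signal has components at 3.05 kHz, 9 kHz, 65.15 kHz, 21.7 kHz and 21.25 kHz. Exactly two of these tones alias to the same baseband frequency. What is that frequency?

0.35 kHz

fs/2 = 10.8 kHz.
3.05 kHz ≤ fs/2 = 10.8 kHz, passes unchanged.
9 kHz ≤ fs/2 = 10.8 kHz, passes unchanged.
65.15 kHz mod fs = 0.35 kHz.
0.35 kHz ≤ fs/2 = 10.8 kHz, appears at 0.35 kHz.
21.7 kHz mod fs = 0.1 kHz.
0.1 kHz ≤ fs/2 = 10.8 kHz, appears at 0.1 kHz.
21.25 kHz > fs/2 = 10.8 kHz, folds to fs − 21.25 kHz = 0.35 kHz.
21.25 kHz and 65.15 kHz both map to 0.35 kHz.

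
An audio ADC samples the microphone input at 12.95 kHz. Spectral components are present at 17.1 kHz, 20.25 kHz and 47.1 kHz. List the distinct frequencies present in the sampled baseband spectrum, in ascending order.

4.15 kHz, 4.7 kHz, 5.65 kHz

fs/2 = 6.475 kHz.
17.1 kHz mod fs = 4.15 kHz.
4.15 kHz ≤ fs/2 = 6.475 kHz, appears at 4.15 kHz.
20.25 kHz mod fs = 7.3 kHz.
7.3 kHz > fs/2 = 6.475 kHz, folds to fs − 7.3 kHz = 5.65 kHz.
47.1 kHz mod fs = 8.25 kHz.
8.25 kHz > fs/2 = 6.475 kHz, folds to fs − 8.25 kHz = 4.7 kHz.
Distinct values: {4.15 kHz, 4.7 kHz, 5.65 kHz}.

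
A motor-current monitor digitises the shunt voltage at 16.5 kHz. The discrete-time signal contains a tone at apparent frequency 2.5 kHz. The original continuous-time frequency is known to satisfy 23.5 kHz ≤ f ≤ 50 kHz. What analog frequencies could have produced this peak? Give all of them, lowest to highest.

Frequencies that alias to 2.5 kHz are k·fs ± 2.5 kHz for integer k ≥ 0.
k=0: 2.5 kHz.
k=1: 14 kHz, 19 kHz.
k=2: 30.5 kHz, 35.5 kHz.
k=3: 47 kHz, 52 kHz.
k=4: 63.5 kHz, 68.5 kHz.
Within [23.5 kHz, 50 kHz]: 30.5 kHz, 35.5 kHz, 47 kHz.

30.5 kHz, 35.5 kHz, 47 kHz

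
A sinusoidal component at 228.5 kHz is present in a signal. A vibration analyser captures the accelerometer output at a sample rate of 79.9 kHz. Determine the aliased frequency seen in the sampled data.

228.5 kHz mod fs = 68.7 kHz.
68.7 kHz > fs/2 = 39.95 kHz, folds to fs − 68.7 kHz = 11.2 kHz.

11.2 kHz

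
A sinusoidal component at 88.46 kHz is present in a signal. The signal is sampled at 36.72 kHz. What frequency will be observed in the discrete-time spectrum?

88.46 kHz mod fs = 15.02 kHz.
15.02 kHz ≤ fs/2 = 18.36 kHz, appears at 15.02 kHz.

15.02 kHz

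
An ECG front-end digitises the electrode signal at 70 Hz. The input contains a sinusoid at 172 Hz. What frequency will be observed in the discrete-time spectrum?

172 Hz mod fs = 32 Hz.
32 Hz ≤ fs/2 = 35 Hz, appears at 32 Hz.

32 Hz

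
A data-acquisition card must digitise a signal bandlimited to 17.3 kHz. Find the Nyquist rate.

34.6 kHz

Nyquist rate = 2 × 17.3 kHz = 34.6 kHz.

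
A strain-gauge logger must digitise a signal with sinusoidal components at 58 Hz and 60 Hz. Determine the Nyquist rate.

Highest-frequency component: 60 Hz.
Nyquist rate = 2 × 60 Hz = 120 Hz.

120 Hz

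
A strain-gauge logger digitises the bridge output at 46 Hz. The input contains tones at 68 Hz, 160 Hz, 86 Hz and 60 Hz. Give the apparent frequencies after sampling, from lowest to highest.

fs/2 = 23 Hz.
68 Hz mod fs = 22 Hz.
22 Hz ≤ fs/2 = 23 Hz, appears at 22 Hz.
160 Hz mod fs = 22 Hz.
22 Hz ≤ fs/2 = 23 Hz, appears at 22 Hz.
86 Hz mod fs = 40 Hz.
40 Hz > fs/2 = 23 Hz, folds to fs − 40 Hz = 6 Hz.
60 Hz mod fs = 14 Hz.
14 Hz ≤ fs/2 = 23 Hz, appears at 14 Hz.
Distinct values: {6 Hz, 14 Hz, 22 Hz}.

6 Hz, 14 Hz, 22 Hz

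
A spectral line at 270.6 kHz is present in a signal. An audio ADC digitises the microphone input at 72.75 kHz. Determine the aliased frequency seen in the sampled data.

270.6 kHz mod fs = 52.35 kHz.
52.35 kHz > fs/2 = 36.375 kHz, folds to fs − 52.35 kHz = 20.4 kHz.

20.4 kHz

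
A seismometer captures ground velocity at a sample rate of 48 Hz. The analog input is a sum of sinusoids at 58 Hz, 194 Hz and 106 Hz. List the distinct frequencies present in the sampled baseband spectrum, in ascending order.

2 Hz, 10 Hz

fs/2 = 24 Hz.
58 Hz mod fs = 10 Hz.
10 Hz ≤ fs/2 = 24 Hz, appears at 10 Hz.
194 Hz mod fs = 2 Hz.
2 Hz ≤ fs/2 = 24 Hz, appears at 2 Hz.
106 Hz mod fs = 10 Hz.
10 Hz ≤ fs/2 = 24 Hz, appears at 10 Hz.
Distinct values: {2 Hz, 10 Hz}.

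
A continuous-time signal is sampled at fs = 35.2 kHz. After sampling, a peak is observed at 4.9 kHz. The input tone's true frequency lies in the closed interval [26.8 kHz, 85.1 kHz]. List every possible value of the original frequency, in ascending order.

30.3 kHz, 40.1 kHz, 65.5 kHz, 75.3 kHz

Frequencies that alias to 4.9 kHz are k·fs ± 4.9 kHz for integer k ≥ 0.
k=0: 4.9 kHz.
k=1: 30.3 kHz, 40.1 kHz.
k=2: 65.5 kHz, 75.3 kHz.
k=3: 100.7 kHz, 110.5 kHz.
Within [26.8 kHz, 85.1 kHz]: 30.3 kHz, 40.1 kHz, 65.5 kHz, 75.3 kHz.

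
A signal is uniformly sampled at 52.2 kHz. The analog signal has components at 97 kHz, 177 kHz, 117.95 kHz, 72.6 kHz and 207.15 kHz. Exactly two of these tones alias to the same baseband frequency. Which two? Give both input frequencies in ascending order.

fs/2 = 26.1 kHz.
97 kHz mod fs = 44.8 kHz.
44.8 kHz > fs/2 = 26.1 kHz, folds to fs − 44.8 kHz = 7.4 kHz.
177 kHz mod fs = 20.4 kHz.
20.4 kHz ≤ fs/2 = 26.1 kHz, appears at 20.4 kHz.
117.95 kHz mod fs = 13.55 kHz.
13.55 kHz ≤ fs/2 = 26.1 kHz, appears at 13.55 kHz.
72.6 kHz mod fs = 20.4 kHz.
20.4 kHz ≤ fs/2 = 26.1 kHz, appears at 20.4 kHz.
207.15 kHz mod fs = 50.55 kHz.
50.55 kHz > fs/2 = 26.1 kHz, folds to fs − 50.55 kHz = 1.65 kHz.
72.6 kHz and 177 kHz both map to 20.4 kHz.

72.6 kHz, 177 kHz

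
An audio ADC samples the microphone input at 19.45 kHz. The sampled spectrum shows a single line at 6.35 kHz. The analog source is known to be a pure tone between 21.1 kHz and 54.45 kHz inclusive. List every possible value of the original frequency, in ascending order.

25.8 kHz, 32.55 kHz, 45.25 kHz, 52 kHz

Frequencies that alias to 6.35 kHz are k·fs ± 6.35 kHz for integer k ≥ 0.
k=0: 6.35 kHz.
k=1: 13.1 kHz, 25.8 kHz.
k=2: 32.55 kHz, 45.25 kHz.
k=3: 52 kHz, 64.7 kHz.
k=4: 71.45 kHz, 84.15 kHz.
Within [21.1 kHz, 54.45 kHz]: 25.8 kHz, 32.55 kHz, 45.25 kHz, 52 kHz.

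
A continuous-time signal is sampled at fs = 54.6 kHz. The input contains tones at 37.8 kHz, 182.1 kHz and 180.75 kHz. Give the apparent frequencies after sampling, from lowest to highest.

16.8 kHz, 16.95 kHz, 18.3 kHz

fs/2 = 27.3 kHz.
37.8 kHz > fs/2 = 27.3 kHz, folds to fs − 37.8 kHz = 16.8 kHz.
182.1 kHz mod fs = 18.3 kHz.
18.3 kHz ≤ fs/2 = 27.3 kHz, appears at 18.3 kHz.
180.75 kHz mod fs = 16.95 kHz.
16.95 kHz ≤ fs/2 = 27.3 kHz, appears at 16.95 kHz.
Distinct values: {16.8 kHz, 16.95 kHz, 18.3 kHz}.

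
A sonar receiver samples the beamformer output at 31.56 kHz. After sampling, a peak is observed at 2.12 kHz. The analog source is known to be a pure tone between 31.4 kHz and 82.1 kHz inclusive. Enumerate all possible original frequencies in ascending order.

Frequencies that alias to 2.12 kHz are k·fs ± 2.12 kHz for integer k ≥ 0.
k=0: 2.12 kHz.
k=1: 29.44 kHz, 33.68 kHz.
k=2: 61 kHz, 65.24 kHz.
k=3: 92.56 kHz, 96.8 kHz.
Within [31.4 kHz, 82.1 kHz]: 33.68 kHz, 61 kHz, 65.24 kHz.

33.68 kHz, 61 kHz, 65.24 kHz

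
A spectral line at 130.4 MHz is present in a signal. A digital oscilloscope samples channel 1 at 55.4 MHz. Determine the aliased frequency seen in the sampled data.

130.4 MHz mod fs = 19.6 MHz.
19.6 MHz ≤ fs/2 = 27.7 MHz, appears at 19.6 MHz.

19.6 MHz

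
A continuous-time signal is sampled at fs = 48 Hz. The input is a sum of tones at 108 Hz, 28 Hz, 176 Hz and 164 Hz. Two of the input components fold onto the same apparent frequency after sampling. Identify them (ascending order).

fs/2 = 24 Hz.
108 Hz mod fs = 12 Hz.
12 Hz ≤ fs/2 = 24 Hz, appears at 12 Hz.
28 Hz > fs/2 = 24 Hz, folds to fs − 28 Hz = 20 Hz.
176 Hz mod fs = 32 Hz.
32 Hz > fs/2 = 24 Hz, folds to fs − 32 Hz = 16 Hz.
164 Hz mod fs = 20 Hz.
20 Hz ≤ fs/2 = 24 Hz, appears at 20 Hz.
28 Hz and 164 Hz both map to 20 Hz.

28 Hz, 164 Hz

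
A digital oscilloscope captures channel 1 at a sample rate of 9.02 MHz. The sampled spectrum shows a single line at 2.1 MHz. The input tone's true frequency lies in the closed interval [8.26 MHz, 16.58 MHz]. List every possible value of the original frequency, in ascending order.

Frequencies that alias to 2.1 MHz are k·fs ± 2.1 MHz for integer k ≥ 0.
k=0: 2.1 MHz.
k=1: 6.92 MHz, 11.12 MHz.
k=2: 15.94 MHz, 20.14 MHz.
k=3: 24.96 MHz, 29.16 MHz.
Within [8.26 MHz, 16.58 MHz]: 11.12 MHz, 15.94 MHz.

11.12 MHz, 15.94 MHz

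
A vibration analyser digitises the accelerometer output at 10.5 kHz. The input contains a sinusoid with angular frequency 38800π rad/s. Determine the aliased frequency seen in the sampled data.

ω = 38800π rad/s → f = ω/(2π) = 19400 Hz = 19.4 kHz.
19.4 kHz mod fs = 8.9 kHz.
8.9 kHz > fs/2 = 5.25 kHz, folds to fs − 8.9 kHz = 1.6 kHz.

1.6 kHz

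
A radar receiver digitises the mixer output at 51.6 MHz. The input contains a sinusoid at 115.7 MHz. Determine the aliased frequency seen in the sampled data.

115.7 MHz mod fs = 12.5 MHz.
12.5 MHz ≤ fs/2 = 25.8 MHz, appears at 12.5 MHz.

12.5 MHz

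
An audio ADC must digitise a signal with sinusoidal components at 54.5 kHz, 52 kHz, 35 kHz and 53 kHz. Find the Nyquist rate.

109 kHz

Highest-frequency component: 54.5 kHz.
Nyquist rate = 2 × 54.5 kHz = 109 kHz.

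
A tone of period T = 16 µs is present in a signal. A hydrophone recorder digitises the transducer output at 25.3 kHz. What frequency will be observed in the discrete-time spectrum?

11.9 kHz

T = 16 µs → f = 1/T = 62.5 kHz.
62.5 kHz mod fs = 11.9 kHz.
11.9 kHz ≤ fs/2 = 12.65 kHz, appears at 11.9 kHz.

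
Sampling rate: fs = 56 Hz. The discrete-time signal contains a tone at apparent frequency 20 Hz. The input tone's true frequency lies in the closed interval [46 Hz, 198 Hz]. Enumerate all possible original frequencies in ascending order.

Frequencies that alias to 20 Hz are k·fs ± 20 Hz for integer k ≥ 0.
k=0: 20 Hz.
k=1: 36 Hz, 76 Hz.
k=2: 92 Hz, 132 Hz.
k=3: 148 Hz, 188 Hz.
k=4: 204 Hz, 244 Hz.
Within [46 Hz, 198 Hz]: 76 Hz, 92 Hz, 132 Hz, 148 Hz, 188 Hz.

76 Hz, 92 Hz, 132 Hz, 148 Hz, 188 Hz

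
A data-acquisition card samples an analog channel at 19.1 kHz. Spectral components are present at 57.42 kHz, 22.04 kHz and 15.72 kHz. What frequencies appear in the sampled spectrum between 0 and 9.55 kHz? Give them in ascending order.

0.12 kHz, 2.94 kHz, 3.38 kHz

fs/2 = 9.55 kHz.
57.42 kHz mod fs = 0.12 kHz.
0.12 kHz ≤ fs/2 = 9.55 kHz, appears at 0.12 kHz.
22.04 kHz mod fs = 2.94 kHz.
2.94 kHz ≤ fs/2 = 9.55 kHz, appears at 2.94 kHz.
15.72 kHz > fs/2 = 9.55 kHz, folds to fs − 15.72 kHz = 3.38 kHz.
Distinct values: {0.12 kHz, 2.94 kHz, 3.38 kHz}.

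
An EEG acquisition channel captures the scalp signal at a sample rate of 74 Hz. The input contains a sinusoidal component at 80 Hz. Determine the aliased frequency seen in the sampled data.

6 Hz

80 Hz mod fs = 6 Hz.
6 Hz ≤ fs/2 = 37 Hz, appears at 6 Hz.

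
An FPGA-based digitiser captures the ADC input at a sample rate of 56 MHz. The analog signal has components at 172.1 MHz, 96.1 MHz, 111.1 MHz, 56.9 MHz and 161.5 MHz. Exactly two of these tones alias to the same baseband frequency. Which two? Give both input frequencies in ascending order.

fs/2 = 28 MHz.
172.1 MHz mod fs = 4.1 MHz.
4.1 MHz ≤ fs/2 = 28 MHz, appears at 4.1 MHz.
96.1 MHz mod fs = 40.1 MHz.
40.1 MHz > fs/2 = 28 MHz, folds to fs − 40.1 MHz = 15.9 MHz.
111.1 MHz mod fs = 55.1 MHz.
55.1 MHz > fs/2 = 28 MHz, folds to fs − 55.1 MHz = 0.9 MHz.
56.9 MHz mod fs = 0.9 MHz.
0.9 MHz ≤ fs/2 = 28 MHz, appears at 0.9 MHz.
161.5 MHz mod fs = 49.5 MHz.
49.5 MHz > fs/2 = 28 MHz, folds to fs − 49.5 MHz = 6.5 MHz.
56.9 MHz and 111.1 MHz both map to 0.9 MHz.

56.9 MHz, 111.1 MHz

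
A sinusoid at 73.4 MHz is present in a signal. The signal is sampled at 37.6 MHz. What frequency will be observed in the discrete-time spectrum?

73.4 MHz mod fs = 35.8 MHz.
35.8 MHz > fs/2 = 18.8 MHz, folds to fs − 35.8 MHz = 1.8 MHz.

1.8 MHz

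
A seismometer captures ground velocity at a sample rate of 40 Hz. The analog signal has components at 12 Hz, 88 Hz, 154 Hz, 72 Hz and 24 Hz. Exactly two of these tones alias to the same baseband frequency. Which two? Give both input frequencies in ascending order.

fs/2 = 20 Hz.
12 Hz ≤ fs/2 = 20 Hz, passes unchanged.
88 Hz mod fs = 8 Hz.
8 Hz ≤ fs/2 = 20 Hz, appears at 8 Hz.
154 Hz mod fs = 34 Hz.
34 Hz > fs/2 = 20 Hz, folds to fs − 34 Hz = 6 Hz.
72 Hz mod fs = 32 Hz.
32 Hz > fs/2 = 20 Hz, folds to fs − 32 Hz = 8 Hz.
24 Hz > fs/2 = 20 Hz, folds to fs − 24 Hz = 16 Hz.
72 Hz and 88 Hz both map to 8 Hz.

72 Hz, 88 Hz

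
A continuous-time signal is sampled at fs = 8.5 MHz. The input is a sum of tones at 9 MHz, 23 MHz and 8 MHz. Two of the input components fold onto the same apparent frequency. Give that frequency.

fs/2 = 4.25 MHz.
9 MHz mod fs = 0.5 MHz.
0.5 MHz ≤ fs/2 = 4.25 MHz, appears at 0.5 MHz.
23 MHz mod fs = 6 MHz.
6 MHz > fs/2 = 4.25 MHz, folds to fs − 6 MHz = 2.5 MHz.
8 MHz > fs/2 = 4.25 MHz, folds to fs − 8 MHz = 0.5 MHz.
8 MHz and 9 MHz both map to 0.5 MHz.

0.5 MHz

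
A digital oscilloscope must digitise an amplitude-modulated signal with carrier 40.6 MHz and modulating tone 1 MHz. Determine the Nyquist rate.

83.2 MHz

AM sidebands sit at fc ± fm = 39.6 MHz and 41.6 MHz.
Highest-frequency component: 41.6 MHz.
Nyquist rate = 2 × 41.6 MHz = 83.2 MHz.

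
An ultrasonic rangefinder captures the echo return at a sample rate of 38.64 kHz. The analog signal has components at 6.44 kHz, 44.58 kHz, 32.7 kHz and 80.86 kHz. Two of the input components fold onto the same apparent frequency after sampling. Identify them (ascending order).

fs/2 = 19.32 kHz.
6.44 kHz ≤ fs/2 = 19.32 kHz, passes unchanged.
44.58 kHz mod fs = 5.94 kHz.
5.94 kHz ≤ fs/2 = 19.32 kHz, appears at 5.94 kHz.
32.7 kHz > fs/2 = 19.32 kHz, folds to fs − 32.7 kHz = 5.94 kHz.
80.86 kHz mod fs = 3.58 kHz.
3.58 kHz ≤ fs/2 = 19.32 kHz, appears at 3.58 kHz.
32.7 kHz and 44.58 kHz both map to 5.94 kHz.

32.7 kHz, 44.58 kHz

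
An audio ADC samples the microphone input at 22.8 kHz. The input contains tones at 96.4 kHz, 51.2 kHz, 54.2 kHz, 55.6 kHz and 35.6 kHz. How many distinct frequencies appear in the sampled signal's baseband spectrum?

4

fs/2 = 11.4 kHz.
96.4 kHz mod fs = 5.2 kHz.
5.2 kHz ≤ fs/2 = 11.4 kHz, appears at 5.2 kHz.
51.2 kHz mod fs = 5.6 kHz.
5.6 kHz ≤ fs/2 = 11.4 kHz, appears at 5.6 kHz.
54.2 kHz mod fs = 8.6 kHz.
8.6 kHz ≤ fs/2 = 11.4 kHz, appears at 8.6 kHz.
55.6 kHz mod fs = 10 kHz.
10 kHz ≤ fs/2 = 11.4 kHz, appears at 10 kHz.
35.6 kHz mod fs = 12.8 kHz.
12.8 kHz > fs/2 = 11.4 kHz, folds to fs − 12.8 kHz = 10 kHz.
Distinct values: {5.2 kHz, 5.6 kHz, 8.6 kHz, 10 kHz} → 4.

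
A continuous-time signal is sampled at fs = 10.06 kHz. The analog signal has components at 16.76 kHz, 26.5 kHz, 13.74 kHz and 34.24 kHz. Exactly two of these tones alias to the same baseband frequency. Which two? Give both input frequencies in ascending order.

fs/2 = 5.03 kHz.
16.76 kHz mod fs = 6.7 kHz.
6.7 kHz > fs/2 = 5.03 kHz, folds to fs − 6.7 kHz = 3.36 kHz.
26.5 kHz mod fs = 6.38 kHz.
6.38 kHz > fs/2 = 5.03 kHz, folds to fs − 6.38 kHz = 3.68 kHz.
13.74 kHz mod fs = 3.68 kHz.
3.68 kHz ≤ fs/2 = 5.03 kHz, appears at 3.68 kHz.
34.24 kHz mod fs = 4.06 kHz.
4.06 kHz ≤ fs/2 = 5.03 kHz, appears at 4.06 kHz.
13.74 kHz and 26.5 kHz both map to 3.68 kHz.

13.74 kHz, 26.5 kHz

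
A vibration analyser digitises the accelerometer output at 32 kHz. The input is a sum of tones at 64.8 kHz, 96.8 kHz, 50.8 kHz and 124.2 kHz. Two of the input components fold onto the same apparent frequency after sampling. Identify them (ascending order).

64.8 kHz, 96.8 kHz

fs/2 = 16 kHz.
64.8 kHz mod fs = 0.8 kHz.
0.8 kHz ≤ fs/2 = 16 kHz, appears at 0.8 kHz.
96.8 kHz mod fs = 0.8 kHz.
0.8 kHz ≤ fs/2 = 16 kHz, appears at 0.8 kHz.
50.8 kHz mod fs = 18.8 kHz.
18.8 kHz > fs/2 = 16 kHz, folds to fs − 18.8 kHz = 13.2 kHz.
124.2 kHz mod fs = 28.2 kHz.
28.2 kHz > fs/2 = 16 kHz, folds to fs − 28.2 kHz = 3.8 kHz.
64.8 kHz and 96.8 kHz both map to 0.8 kHz.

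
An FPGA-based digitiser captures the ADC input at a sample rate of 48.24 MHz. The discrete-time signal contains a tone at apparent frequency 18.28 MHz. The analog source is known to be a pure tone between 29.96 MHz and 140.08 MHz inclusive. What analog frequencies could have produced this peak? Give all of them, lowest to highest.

29.96 MHz, 66.52 MHz, 78.2 MHz, 114.76 MHz, 126.44 MHz

Frequencies that alias to 18.28 MHz are k·fs ± 18.28 MHz for integer k ≥ 0.
k=0: 18.28 MHz.
k=1: 29.96 MHz, 66.52 MHz.
k=2: 78.2 MHz, 114.76 MHz.
k=3: 126.44 MHz, 163 MHz.
k=4: 174.68 MHz, 211.24 MHz.
Within [29.96 MHz, 140.08 MHz]: 29.96 MHz, 66.52 MHz, 78.2 MHz, 114.76 MHz, 126.44 MHz.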